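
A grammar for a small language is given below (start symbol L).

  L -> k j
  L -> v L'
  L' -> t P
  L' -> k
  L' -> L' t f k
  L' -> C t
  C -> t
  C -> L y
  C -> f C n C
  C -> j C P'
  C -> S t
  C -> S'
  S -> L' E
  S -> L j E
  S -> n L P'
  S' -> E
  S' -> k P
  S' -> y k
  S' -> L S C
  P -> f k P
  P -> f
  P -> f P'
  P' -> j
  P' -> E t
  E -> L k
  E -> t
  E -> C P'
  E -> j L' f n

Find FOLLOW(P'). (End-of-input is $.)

In C -> j C P': P' is at the end, add FOLLOW(C) = { f, j, k, n, t, v, y }.
In S -> n L P': P' is at the end, add FOLLOW(S) = { f, j, k, n, t, v, y }.
In P -> f P': P' is at the end, add FOLLOW(P) = { $, f, j, k, n, t, v, y }.
In E -> C P': P' is at the end, add FOLLOW(E) = { f, j, k, n, t, v, y }.
Union: FOLLOW(P') = { $, f, j, k, n, t, v, y }.

{ $, f, j, k, n, t, v, y }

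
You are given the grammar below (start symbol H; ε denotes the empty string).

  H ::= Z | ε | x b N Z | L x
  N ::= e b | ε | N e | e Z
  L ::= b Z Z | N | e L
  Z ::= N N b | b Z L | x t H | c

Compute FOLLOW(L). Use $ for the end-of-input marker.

{ $, b, c, e, x }

In H ::= L x: add FIRST(x) = { x }.
In L ::= e L: L is at the end, add FOLLOW(L) = { $, b, c, e, x }.
In Z ::= b Z L: L is at the end, add FOLLOW(Z) = { $, b, c, e, x }.
Union: FOLLOW(L) = { $, b, c, e, x }.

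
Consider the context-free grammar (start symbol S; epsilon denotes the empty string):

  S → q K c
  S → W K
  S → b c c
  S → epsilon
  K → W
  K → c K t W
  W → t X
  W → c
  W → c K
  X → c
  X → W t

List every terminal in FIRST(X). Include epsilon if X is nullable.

{ c, t }

X → c contributes {c}.
From X → W t: add FIRST(W) = { c, t }.
Union: FIRST(X) = { c, t }.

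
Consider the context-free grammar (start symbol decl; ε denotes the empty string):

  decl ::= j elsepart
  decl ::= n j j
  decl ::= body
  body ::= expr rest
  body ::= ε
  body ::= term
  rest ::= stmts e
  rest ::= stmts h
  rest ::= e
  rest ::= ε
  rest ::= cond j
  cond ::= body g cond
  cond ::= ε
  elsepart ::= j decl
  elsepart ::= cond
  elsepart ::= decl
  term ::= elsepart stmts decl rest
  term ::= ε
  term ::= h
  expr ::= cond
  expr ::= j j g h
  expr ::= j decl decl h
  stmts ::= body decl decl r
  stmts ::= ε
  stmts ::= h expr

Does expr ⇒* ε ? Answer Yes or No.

expr ::= cond and each of cond is nullable, so expr ⇒* ε.

Yes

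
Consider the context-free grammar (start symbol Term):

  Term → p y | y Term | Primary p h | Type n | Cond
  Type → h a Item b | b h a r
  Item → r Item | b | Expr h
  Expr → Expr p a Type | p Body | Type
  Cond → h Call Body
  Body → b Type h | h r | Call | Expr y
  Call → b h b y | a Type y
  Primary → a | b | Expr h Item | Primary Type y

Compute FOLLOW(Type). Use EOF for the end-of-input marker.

In Term → Type n: add FIRST(n) = { n }.
In Expr → Expr p a Type: Type is at the end, add FOLLOW(Expr) = { h, p, y }.
In Expr → Type: Type is at the end, add FOLLOW(Expr) = { h, p, y }.
In Body → b Type h: add FIRST(h) = { h }.
In Call → a Type y: add FIRST(y) = { y }.
In Primary → Primary Type y: add FIRST(y) = { y }.
Union: FOLLOW(Type) = { h, n, p, y }.

{ h, n, p, y }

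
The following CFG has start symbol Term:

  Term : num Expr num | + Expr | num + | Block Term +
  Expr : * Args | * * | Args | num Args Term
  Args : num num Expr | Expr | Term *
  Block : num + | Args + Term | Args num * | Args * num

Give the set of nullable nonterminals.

{ } (none)

No nonterminal has an empty production or an RHS whose symbols are all nullable.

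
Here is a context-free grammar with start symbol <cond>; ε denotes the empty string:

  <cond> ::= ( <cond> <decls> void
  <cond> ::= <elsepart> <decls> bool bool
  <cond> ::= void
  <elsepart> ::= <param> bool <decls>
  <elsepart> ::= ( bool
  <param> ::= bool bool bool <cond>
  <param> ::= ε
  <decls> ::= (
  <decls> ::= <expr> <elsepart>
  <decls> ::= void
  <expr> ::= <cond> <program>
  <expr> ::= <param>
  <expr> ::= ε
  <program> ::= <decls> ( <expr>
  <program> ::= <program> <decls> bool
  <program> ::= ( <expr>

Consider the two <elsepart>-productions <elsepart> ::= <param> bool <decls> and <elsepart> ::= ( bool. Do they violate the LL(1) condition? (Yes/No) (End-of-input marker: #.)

No

FIRST(<param> bool <decls>) = { bool } and FIRST(( bool) = { ( }.
The FIRST sets are disjoint and neither alternative is nullable — no conflict.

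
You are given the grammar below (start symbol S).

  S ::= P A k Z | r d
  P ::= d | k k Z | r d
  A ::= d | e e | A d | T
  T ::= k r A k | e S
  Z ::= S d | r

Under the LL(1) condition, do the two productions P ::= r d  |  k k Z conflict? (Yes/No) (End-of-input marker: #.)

FIRST(r d) = { r } and FIRST(k k Z) = { k }.
The FIRST sets are disjoint and neither alternative is nullable — no conflict.

No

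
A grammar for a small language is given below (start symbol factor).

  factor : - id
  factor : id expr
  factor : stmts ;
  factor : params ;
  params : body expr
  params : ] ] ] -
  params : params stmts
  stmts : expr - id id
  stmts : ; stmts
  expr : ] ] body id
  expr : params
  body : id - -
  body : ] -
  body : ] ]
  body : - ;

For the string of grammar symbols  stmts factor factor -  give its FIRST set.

Add FIRST(stmts) = { -, ;, ], id }; stmts is not nullable, stop.

{ -, ;, ], id }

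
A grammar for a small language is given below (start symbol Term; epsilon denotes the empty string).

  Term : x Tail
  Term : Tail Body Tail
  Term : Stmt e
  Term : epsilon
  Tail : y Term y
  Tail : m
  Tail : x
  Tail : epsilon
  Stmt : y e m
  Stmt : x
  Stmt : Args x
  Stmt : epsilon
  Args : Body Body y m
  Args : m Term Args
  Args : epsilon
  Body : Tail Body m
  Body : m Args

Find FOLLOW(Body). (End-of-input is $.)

In Term : Tail Body Tail: add FIRST(Tail)\{epsilon} = { m, x, y }.
  Since Tail is nullable, also add FOLLOW(Term) = { $, m, x, y }.
In Args : Body Body y m: add FIRST(Body y m) = { m, x, y }.
In Args : Body Body y m: add FIRST(y m) = { y }.
In Body : Tail Body m: add FIRST(m) = { m }.
Union: FOLLOW(Body) = { $, m, x, y }.

{ $, m, x, y }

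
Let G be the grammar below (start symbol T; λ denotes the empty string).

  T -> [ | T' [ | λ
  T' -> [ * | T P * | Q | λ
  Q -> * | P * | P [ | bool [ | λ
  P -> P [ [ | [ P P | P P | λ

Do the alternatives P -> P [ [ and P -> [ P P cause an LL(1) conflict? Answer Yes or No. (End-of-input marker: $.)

Yes

FIRST(P [ [) = { [ } and FIRST([ P P) = { [ }.
Both contain [, so the two alternatives are not disjoint — LL(1) conflict.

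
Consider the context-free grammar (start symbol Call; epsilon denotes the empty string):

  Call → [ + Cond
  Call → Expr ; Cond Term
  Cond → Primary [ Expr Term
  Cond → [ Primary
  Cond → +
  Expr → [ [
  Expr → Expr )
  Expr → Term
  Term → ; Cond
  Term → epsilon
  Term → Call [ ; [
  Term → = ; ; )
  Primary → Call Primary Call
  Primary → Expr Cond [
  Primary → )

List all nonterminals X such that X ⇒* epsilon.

{ Expr, Term }

Directly nullable (have an epsilon-production): Term.
Expr → Term with every symbol nullable, so Expr is nullable.
No other nonterminal has a production whose RHS symbols are all nullable.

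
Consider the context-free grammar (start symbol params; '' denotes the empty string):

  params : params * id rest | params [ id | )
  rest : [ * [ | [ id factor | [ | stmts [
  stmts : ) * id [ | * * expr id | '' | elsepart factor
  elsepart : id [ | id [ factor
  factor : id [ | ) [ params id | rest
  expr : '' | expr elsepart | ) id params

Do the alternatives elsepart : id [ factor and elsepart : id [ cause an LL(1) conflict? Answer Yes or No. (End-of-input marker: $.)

FIRST(id [ factor) = { id } and FIRST(id [) = { id }.
Both contain id, so the two alternatives are not disjoint — LL(1) conflict.

Yes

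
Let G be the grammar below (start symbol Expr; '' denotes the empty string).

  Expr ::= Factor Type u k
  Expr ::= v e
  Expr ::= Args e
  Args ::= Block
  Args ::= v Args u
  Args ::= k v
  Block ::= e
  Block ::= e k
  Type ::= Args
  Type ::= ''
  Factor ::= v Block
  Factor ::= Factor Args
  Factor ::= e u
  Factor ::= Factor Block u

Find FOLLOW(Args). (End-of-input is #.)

In Expr ::= Args e: add FIRST(e) = { e }.
In Args ::= v Args u: add FIRST(u) = { u }.
In Type ::= Args: Args is at the end, add FOLLOW(Type) = { u }.
In Factor ::= Factor Args: Args is at the end, add FOLLOW(Factor) = { e, k, u, v }.
Union: FOLLOW(Args) = { e, k, u, v }.

{ e, k, u, v }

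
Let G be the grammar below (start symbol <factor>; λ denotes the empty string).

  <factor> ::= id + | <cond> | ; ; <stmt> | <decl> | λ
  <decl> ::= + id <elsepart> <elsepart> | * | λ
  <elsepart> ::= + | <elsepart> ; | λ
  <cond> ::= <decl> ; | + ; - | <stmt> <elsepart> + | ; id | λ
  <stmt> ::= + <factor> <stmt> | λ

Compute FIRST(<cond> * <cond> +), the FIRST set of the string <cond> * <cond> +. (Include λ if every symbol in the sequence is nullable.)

Add FIRST(<cond>)\{λ} = { *, +, ; }; <cond> is nullable, continue.
* is a terminal; add {*} and stop.

{ *, +, ; }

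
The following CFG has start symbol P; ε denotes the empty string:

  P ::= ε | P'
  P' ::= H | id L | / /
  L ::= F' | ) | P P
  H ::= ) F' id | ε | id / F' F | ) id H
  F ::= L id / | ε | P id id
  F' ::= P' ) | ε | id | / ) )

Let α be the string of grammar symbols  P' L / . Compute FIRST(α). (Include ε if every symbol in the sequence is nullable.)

{ ), /, id }

Add FIRST(P')\{ε} = { ), /, id }; P' is nullable, continue.
Add FIRST(L)\{ε} = { ), /, id }; L is nullable, continue.
/ is a terminal; add {/} and stop.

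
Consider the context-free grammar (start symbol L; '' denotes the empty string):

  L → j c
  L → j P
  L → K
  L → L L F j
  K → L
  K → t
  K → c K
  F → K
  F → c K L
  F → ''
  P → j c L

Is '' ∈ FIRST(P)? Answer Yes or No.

Nullable nonterminals: F.
No production of P has an RHS whose symbols are all nullable, so P is not nullable.

No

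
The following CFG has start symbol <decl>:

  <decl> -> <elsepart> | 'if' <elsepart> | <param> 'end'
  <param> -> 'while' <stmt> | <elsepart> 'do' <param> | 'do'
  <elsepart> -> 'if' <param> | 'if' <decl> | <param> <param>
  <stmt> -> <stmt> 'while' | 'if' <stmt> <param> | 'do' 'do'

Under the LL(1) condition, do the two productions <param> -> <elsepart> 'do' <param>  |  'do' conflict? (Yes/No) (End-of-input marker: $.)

Yes

FIRST(<elsepart> 'do' <param>) = { 'do', 'if', 'while' } and FIRST('do') = { 'do' }.
Both contain 'do', so the two alternatives are not disjoint — LL(1) conflict.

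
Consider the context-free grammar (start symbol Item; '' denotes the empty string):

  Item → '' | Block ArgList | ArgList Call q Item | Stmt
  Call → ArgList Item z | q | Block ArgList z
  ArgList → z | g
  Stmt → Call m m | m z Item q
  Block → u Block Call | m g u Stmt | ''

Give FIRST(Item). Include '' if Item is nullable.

{ g, m, q, u, z, '' }

Item → '' contributes ''.
From Item → Block ArgList: Block nullable, take FIRST(Block) ∪ FIRST(ArgList) = { g, m, u, z }.
From Item → ArgList Call q Item: add FIRST(ArgList) = { g, z }.
From Item → Stmt: add FIRST(Stmt) = { g, m, q, u, z }.
Union: FIRST(Item) = { g, m, q, u, z, '' }.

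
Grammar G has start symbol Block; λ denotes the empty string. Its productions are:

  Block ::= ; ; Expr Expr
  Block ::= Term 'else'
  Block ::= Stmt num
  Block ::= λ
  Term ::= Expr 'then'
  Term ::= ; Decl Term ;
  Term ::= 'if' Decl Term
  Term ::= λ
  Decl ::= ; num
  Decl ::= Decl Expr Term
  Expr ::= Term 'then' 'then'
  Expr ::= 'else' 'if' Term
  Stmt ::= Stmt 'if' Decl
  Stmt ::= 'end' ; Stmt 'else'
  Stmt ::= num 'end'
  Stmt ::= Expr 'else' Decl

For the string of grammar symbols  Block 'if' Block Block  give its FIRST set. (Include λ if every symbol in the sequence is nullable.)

Add FIRST(Block)\{λ} = { 'else', 'end', 'if', 'then', ;, num }; Block is nullable, continue.
'if' is a terminal; add {'if'} and stop.

{ 'else', 'end', 'if', 'then', ;, num }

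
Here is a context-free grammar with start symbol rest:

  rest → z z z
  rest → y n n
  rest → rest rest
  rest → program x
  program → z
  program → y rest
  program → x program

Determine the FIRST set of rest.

rest → z z z contributes {z}.
rest → y n n contributes {y}.
From rest → rest rest: add FIRST(rest) = { x, y, z }.
From rest → program x: add FIRST(program) = { x, y, z }.
Union: FIRST(rest) = { x, y, z }.

{ x, y, z }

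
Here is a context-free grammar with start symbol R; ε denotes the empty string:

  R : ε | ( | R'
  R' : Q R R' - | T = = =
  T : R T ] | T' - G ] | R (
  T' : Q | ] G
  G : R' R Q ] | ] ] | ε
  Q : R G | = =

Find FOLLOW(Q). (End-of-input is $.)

In R' : Q R R' -: add FIRST(R R' -) = { (, -, =, ] }.
In T' : Q: Q is at the end, add FOLLOW(T') = { - }.
In G : R' R Q ]: add FIRST(]) = { ] }.
Union: FOLLOW(Q) = { (, -, =, ] }.

{ (, -, =, ] }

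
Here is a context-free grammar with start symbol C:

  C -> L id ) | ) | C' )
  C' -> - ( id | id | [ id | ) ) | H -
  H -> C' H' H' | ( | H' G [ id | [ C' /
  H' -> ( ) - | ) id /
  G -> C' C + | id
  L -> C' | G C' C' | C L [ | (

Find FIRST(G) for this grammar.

{ (, ), -, [, id }

From G -> C' C +: add FIRST(C') = { (, ), -, [, id }.
G -> id contributes {id}.
Union: FIRST(G) = { (, ), -, [, id }.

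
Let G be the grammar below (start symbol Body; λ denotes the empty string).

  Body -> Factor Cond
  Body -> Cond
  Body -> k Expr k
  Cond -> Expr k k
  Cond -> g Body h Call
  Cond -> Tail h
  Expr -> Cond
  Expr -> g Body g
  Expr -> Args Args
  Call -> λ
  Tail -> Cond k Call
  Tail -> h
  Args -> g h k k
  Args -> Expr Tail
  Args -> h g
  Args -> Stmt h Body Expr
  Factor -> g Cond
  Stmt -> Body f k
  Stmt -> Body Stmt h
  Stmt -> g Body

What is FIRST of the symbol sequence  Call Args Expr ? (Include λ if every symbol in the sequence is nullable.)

{ g, h, k }

Add FIRST(Call)\{λ} = {  }; Call is nullable, continue.
Add FIRST(Args) = { g, h, k }; Args is not nullable, stop.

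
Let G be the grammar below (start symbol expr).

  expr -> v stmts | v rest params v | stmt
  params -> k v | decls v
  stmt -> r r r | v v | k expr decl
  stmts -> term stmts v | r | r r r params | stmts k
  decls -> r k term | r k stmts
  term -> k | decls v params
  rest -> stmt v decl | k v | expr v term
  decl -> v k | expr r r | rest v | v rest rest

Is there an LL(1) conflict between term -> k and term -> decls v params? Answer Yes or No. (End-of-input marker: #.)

No

FIRST(k) = { k } and FIRST(decls v params) = { r }.
The FIRST sets are disjoint and neither alternative is nullable — no conflict.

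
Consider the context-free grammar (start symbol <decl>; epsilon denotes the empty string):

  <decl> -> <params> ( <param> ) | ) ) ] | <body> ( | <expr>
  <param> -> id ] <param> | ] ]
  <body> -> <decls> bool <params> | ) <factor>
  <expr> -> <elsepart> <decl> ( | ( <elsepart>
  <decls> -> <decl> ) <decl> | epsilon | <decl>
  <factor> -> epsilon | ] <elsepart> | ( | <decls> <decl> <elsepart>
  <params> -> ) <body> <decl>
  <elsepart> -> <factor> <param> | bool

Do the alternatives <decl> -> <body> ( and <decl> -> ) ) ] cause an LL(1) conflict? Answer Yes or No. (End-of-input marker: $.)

Yes

FIRST(<body> () = { (, ), ], bool, id } and FIRST() ) ]) = { ) }.
Both contain ), so the two alternatives are not disjoint — LL(1) conflict.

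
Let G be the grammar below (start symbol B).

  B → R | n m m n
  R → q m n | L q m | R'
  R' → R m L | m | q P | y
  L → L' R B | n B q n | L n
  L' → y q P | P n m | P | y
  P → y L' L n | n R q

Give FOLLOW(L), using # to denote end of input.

In R → L q m: add FIRST(q m) = { q }.
In R' → R m L: L is at the end, add FOLLOW(R') = { #, m, n, q, y }.
In L → L n: add FIRST(n) = { n }.
In P → y L' L n: add FIRST(n) = { n }.
Union: FOLLOW(L) = { #, m, n, q, y }.

{ #, m, n, q, y }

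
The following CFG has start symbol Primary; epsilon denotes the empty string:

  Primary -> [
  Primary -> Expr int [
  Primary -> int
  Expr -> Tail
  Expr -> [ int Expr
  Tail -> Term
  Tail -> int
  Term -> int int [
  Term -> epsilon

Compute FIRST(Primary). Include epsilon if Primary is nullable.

Primary -> [ contributes {[}.
From Primary -> Expr int [: Expr nullable, take FIRST(Expr) ∪ {int} = { [, int }.
Primary -> int contributes {int}.
Union: FIRST(Primary) = { [, int }.

{ [, int }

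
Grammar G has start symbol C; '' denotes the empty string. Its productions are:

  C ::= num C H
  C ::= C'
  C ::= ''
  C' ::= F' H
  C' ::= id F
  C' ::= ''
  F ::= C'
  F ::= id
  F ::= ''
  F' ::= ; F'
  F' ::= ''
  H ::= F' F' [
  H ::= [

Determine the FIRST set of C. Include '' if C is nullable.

{ ;, [, id, num, '' }

C ::= num C H contributes {num}.
From C ::= C': add FIRST(C') = { ;, [, id, '' } (including '' since C' is nullable).
C ::= '' contributes ''.
Union: FIRST(C) = { ;, [, id, num, '' }.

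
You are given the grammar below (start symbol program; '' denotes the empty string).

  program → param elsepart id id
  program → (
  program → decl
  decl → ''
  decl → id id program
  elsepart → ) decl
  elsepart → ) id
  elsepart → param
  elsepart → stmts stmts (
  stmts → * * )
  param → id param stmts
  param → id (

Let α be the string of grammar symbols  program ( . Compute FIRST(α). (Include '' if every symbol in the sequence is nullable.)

Add FIRST(program)\{''} = { (, id }; program is nullable, continue.
( is a terminal; add {(} and stop.

{ (, id }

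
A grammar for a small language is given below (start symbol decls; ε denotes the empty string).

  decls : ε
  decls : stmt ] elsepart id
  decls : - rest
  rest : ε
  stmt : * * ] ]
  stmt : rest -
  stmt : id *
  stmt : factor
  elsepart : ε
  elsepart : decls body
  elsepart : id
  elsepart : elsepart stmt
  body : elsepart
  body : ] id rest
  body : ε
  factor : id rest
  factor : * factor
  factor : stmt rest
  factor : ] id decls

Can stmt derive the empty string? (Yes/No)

Nullable nonterminals: body, decls, elsepart, rest.
No production of stmt has an RHS whose symbols are all nullable, so stmt is not nullable.

No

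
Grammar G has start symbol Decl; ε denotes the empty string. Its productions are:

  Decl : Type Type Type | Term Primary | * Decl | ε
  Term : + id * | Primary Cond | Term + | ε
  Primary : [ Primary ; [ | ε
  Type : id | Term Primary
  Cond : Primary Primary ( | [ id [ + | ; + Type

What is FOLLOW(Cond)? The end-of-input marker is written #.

{ #, (, +, ;, [, id }

In Term : Primary Cond: Cond is at the end, add FOLLOW(Term) = { #, (, +, ;, [, id }.
Union: FOLLOW(Cond) = { #, (, +, ;, [, id }.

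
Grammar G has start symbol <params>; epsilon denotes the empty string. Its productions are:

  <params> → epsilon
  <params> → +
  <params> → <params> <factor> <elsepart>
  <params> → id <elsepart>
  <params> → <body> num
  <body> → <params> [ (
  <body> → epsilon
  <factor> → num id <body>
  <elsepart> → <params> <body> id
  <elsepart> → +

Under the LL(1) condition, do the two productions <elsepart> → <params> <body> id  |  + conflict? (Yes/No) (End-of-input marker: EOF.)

Yes

FIRST(<params> <body> id) = { +, [, id, num } and FIRST(+) = { + }.
Both contain +, so the two alternatives are not disjoint — LL(1) conflict.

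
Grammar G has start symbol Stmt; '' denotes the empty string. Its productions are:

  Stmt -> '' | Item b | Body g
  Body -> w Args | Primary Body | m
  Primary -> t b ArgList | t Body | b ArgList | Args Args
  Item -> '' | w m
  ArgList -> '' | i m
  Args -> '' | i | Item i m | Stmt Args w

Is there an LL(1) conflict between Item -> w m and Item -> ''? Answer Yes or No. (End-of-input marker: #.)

FIRST(w m) = { w } and FIRST('') = { '' }.
The second is nullable but FOLLOW(Item) = { b, i } is disjoint from FIRST of the first.

No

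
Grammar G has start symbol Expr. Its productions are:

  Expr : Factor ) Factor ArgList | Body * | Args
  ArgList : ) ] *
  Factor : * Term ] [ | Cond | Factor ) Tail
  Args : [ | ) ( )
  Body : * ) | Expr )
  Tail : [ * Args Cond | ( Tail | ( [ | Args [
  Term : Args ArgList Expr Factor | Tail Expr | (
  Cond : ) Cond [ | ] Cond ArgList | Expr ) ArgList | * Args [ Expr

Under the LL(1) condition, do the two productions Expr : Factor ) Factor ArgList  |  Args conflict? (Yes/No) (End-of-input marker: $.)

FIRST(Factor ) Factor ArgList) = { ), *, [, ] } and FIRST(Args) = { ), [ }.
Both contain ), so the two alternatives are not disjoint — LL(1) conflict.

Yes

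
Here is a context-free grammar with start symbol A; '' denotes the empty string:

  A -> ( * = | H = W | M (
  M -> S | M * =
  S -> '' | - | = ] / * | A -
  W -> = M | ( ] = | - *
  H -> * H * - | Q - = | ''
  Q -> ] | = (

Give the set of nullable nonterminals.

{ H, M, S }

Directly nullable (have an ''-production): S, H.
M -> S with every symbol nullable, so M is nullable.
No other nonterminal has a production whose RHS symbols are all nullable.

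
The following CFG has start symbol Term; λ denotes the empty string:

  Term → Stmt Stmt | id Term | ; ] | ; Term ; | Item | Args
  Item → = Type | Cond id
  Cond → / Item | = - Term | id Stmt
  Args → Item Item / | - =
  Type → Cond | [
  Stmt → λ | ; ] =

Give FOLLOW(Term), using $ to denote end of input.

Term is the start symbol, so $ ∈ FOLLOW(Term).
In Term → id Term: Term is at the end, add FOLLOW(Term) = { $, /, ;, =, id }.
In Term → ; Term ;: add FIRST(;) = { ; }.
In Cond → = - Term: Term is at the end, add FOLLOW(Cond) = { $, /, ;, =, id }.
Union: FOLLOW(Term) = { $, /, ;, =, id }.

{ $, /, ;, =, id }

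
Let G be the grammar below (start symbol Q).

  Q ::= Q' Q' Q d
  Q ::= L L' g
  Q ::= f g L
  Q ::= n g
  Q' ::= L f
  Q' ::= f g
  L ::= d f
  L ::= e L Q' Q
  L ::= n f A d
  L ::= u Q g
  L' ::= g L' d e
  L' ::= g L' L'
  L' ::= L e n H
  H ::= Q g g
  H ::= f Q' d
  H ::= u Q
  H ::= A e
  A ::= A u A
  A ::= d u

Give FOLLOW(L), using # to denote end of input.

In Q ::= L L' g: add FIRST(L' g) = { d, e, g, n, u }.
In Q ::= f g L: L is at the end, add FOLLOW(Q) = { #, d, e, f, g, n, u }.
In Q' ::= L f: add FIRST(f) = { f }.
In L ::= e L Q' Q: add FIRST(Q' Q) = { d, e, f, n, u }.
In L' ::= L e n H: add FIRST(e n H) = { e }.
Union: FOLLOW(L) = { #, d, e, f, g, n, u }.

{ #, d, e, f, g, n, u }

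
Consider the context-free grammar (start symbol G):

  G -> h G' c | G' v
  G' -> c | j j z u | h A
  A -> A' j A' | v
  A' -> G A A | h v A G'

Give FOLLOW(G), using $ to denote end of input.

G is the start symbol, so $ ∈ FOLLOW(G).
In A' -> G A A: add FIRST(A A) = { c, h, j, v }.
Union: FOLLOW(G) = { $, c, h, j, v }.

{ $, c, h, j, v }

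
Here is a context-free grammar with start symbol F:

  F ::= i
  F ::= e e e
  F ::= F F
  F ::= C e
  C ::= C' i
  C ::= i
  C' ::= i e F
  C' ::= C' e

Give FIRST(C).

From C ::= C' i: add FIRST(C') = { i }.
C ::= i contributes {i}.
Union: FIRST(C) = { i }.

{ i }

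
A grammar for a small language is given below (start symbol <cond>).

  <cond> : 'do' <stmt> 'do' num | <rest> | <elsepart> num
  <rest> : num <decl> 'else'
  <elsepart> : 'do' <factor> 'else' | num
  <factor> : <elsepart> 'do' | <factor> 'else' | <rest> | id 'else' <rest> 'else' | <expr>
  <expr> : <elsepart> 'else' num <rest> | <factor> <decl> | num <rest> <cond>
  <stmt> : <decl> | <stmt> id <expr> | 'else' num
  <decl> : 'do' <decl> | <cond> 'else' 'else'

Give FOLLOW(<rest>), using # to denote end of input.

{ #, 'do', 'else', id, num }

In <cond> : <rest>: <rest> is at the end, add FOLLOW(<cond>) = { #, 'do', 'else', id, num }.
In <factor> : <rest>: <rest> is at the end, add FOLLOW(<factor>) = { 'do', 'else', num }.
In <factor> : id 'else' <rest> 'else': add FIRST('else') = { 'else' }.
In <expr> : <elsepart> 'else' num <rest>: <rest> is at the end, add FOLLOW(<expr>) = { 'do', 'else', id, num }.
In <expr> : num <rest> <cond>: add FIRST(<cond>) = { 'do', num }.
Union: FOLLOW(<rest>) = { #, 'do', 'else', id, num }.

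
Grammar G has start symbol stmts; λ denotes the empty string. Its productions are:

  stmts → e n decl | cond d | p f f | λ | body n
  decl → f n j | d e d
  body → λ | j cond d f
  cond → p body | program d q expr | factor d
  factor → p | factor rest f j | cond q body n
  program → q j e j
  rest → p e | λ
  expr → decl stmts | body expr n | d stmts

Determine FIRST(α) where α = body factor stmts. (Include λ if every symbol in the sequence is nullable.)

{ j, p, q }

Add FIRST(body)\{λ} = { j }; body is nullable, continue.
Add FIRST(factor) = { p, q }; factor is not nullable, stop.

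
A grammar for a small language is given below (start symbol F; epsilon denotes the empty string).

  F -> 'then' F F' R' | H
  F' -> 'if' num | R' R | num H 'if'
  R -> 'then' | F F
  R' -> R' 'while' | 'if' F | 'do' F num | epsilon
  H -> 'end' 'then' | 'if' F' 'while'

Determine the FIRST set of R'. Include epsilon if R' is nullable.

From R' -> R' 'while': R' nullable, take FIRST(R') ∪ {'while'} = { 'do', 'if', 'while' }.
R' -> 'if' F contributes {'if'}.
R' -> 'do' F num contributes {'do'}.
R' -> epsilon contributes epsilon.
Union: FIRST(R') = { 'do', 'if', 'while', epsilon }.

{ 'do', 'if', 'while', epsilon }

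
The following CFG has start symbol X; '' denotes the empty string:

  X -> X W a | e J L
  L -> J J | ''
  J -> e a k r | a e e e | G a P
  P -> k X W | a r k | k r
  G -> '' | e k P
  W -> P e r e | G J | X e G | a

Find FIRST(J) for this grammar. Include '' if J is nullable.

{ a, e }

J -> e a k r contributes {e}.
J -> a e e e contributes {a}.
From J -> G a P: G nullable, take FIRST(G) ∪ {a} = { a, e }.
Union: FIRST(J) = { a, e }.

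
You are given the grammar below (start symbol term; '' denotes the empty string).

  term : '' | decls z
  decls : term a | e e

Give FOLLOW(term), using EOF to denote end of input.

term is the start symbol, so EOF ∈ FOLLOW(term).
In decls : term a: add FIRST(a) = { a }.
Union: FOLLOW(term) = { EOF, a }.

{ EOF, a }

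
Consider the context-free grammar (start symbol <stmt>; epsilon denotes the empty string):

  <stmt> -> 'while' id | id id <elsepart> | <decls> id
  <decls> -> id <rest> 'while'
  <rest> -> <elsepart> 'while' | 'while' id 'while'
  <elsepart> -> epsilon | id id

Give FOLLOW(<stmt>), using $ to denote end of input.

{ $ }

<stmt> is the start symbol, so $ ∈ FOLLOW(<stmt>).
Union: FOLLOW(<stmt>) = { $ }.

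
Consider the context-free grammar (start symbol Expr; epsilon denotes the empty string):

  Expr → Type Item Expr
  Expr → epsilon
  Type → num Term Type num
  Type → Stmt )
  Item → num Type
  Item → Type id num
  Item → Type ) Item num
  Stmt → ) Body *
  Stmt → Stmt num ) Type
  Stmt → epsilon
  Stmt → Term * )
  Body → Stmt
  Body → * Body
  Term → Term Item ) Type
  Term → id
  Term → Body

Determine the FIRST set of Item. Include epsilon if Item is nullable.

Item → num Type contributes {num}.
From Item → Type id num: add FIRST(Type) = { ), *, id, num }.
From Item → Type ) Item num: add FIRST(Type) = { ), *, id, num }.
Union: FIRST(Item) = { ), *, id, num }.

{ ), *, id, num }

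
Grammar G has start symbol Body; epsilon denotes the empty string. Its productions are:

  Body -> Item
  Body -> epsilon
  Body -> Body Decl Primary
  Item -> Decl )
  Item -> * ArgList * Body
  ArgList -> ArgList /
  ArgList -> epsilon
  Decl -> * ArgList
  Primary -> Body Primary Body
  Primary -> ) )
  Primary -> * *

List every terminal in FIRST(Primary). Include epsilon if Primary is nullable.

{ ), * }

From Primary -> Body Primary Body: Body nullable, take FIRST(Body) ∪ FIRST(Primary) = { ), * }.
Primary -> ) ) contributes {)}.
Primary -> * * contributes {*}.
Union: FIRST(Primary) = { ), * }.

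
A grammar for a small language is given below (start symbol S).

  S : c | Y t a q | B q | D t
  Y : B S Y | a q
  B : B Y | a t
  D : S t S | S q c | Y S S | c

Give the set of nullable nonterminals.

No nonterminal has an empty production or an RHS whose symbols are all nullable.

{ } (none)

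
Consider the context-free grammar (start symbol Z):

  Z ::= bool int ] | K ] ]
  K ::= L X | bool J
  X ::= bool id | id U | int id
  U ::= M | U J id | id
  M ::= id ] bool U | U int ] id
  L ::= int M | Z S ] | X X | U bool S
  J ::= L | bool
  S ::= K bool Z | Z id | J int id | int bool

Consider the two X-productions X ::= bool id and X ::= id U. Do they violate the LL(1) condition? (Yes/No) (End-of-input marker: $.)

No

FIRST(bool id) = { bool } and FIRST(id U) = { id }.
The FIRST sets are disjoint and neither alternative is nullable — no conflict.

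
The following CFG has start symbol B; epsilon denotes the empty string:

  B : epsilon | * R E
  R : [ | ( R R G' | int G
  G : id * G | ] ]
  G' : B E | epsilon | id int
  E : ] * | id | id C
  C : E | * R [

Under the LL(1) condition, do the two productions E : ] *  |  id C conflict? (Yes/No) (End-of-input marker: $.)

FIRST(] *) = { ] } and FIRST(id C) = { id }.
The FIRST sets are disjoint and neither alternative is nullable — no conflict.

No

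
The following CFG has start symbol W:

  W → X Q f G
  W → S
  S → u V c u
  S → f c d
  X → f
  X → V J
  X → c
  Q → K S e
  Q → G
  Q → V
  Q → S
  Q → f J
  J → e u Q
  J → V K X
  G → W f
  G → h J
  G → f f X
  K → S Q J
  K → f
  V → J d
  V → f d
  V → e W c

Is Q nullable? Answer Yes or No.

No

No nonterminal in this grammar is nullable.
No production of Q has an RHS whose symbols are all nullable, so Q is not nullable.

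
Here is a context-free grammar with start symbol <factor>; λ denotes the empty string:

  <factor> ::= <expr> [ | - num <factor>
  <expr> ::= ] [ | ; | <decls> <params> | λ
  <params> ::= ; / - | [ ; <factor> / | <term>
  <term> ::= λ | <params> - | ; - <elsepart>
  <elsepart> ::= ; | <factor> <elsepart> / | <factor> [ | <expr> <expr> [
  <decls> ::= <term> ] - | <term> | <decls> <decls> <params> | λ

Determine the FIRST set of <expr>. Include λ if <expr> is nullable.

{ -, ;, [, ], λ }

<expr> ::= ] [ contributes {]}.
<expr> ::= ; contributes {;}.
From <expr> ::= <decls> <params>: <decls>, <params> nullable, take FIRST(<decls>) ∪ FIRST(<params>) = { -, ;, [, ] }; also λ since the whole RHS is nullable.
<expr> ::= λ contributes λ.
Union: FIRST(<expr>) = { -, ;, [, ], λ }.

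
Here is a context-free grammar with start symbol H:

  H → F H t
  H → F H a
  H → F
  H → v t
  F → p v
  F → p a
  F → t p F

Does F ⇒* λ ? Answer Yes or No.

No nonterminal in this grammar is nullable.
No production of F has an RHS whose symbols are all nullable, so F is not nullable.

No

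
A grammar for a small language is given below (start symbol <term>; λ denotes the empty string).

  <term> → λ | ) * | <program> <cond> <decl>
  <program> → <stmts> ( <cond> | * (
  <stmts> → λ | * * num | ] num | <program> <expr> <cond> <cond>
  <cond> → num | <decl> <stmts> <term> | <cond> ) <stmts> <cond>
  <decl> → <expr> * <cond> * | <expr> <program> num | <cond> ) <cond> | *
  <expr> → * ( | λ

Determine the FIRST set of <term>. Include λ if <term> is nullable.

{ (, ), *, ], λ }

<term> → λ contributes λ.
<term> → ) * contributes {)}.
From <term> → <program> <cond> <decl>: add FIRST(<program>) = { (, *, ] }.
Union: FIRST(<term>) = { (, ), *, ], λ }.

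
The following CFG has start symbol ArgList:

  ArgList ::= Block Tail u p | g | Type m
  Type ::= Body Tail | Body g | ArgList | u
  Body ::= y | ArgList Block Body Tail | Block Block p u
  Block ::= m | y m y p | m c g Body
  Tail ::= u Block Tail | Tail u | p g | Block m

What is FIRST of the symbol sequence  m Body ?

m is a terminal; add {m} and stop.

{ m }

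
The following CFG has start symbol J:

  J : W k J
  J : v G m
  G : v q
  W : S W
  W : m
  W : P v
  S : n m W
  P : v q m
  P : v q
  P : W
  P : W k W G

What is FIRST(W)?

{ m, n, v }

From W : S W: add FIRST(S) = { n }.
W : m contributes {m}.
From W : P v: add FIRST(P) = { m, n, v }.
Union: FIRST(W) = { m, n, v }.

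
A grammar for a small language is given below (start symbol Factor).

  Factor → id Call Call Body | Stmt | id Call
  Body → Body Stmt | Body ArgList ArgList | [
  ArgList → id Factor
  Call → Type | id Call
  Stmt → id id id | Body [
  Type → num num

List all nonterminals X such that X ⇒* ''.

No nonterminal has an empty production or an RHS whose symbols are all nullable.

{ } (none)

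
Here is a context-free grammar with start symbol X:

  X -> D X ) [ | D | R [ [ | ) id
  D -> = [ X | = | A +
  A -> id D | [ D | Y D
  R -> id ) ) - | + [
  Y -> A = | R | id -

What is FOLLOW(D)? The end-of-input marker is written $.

In X -> D X ) [: add FIRST(X ) [) = { ), +, =, [, id }.
In X -> D: D is at the end, add FOLLOW(X) = { $, ), +, =, [, id }.
In A -> id D: D is at the end, add FOLLOW(A) = { +, = }.
In A -> [ D: D is at the end, add FOLLOW(A) = { +, = }.
In A -> Y D: D is at the end, add FOLLOW(A) = { +, = }.
Union: FOLLOW(D) = { $, ), +, =, [, id }.

{ $, ), +, =, [, id }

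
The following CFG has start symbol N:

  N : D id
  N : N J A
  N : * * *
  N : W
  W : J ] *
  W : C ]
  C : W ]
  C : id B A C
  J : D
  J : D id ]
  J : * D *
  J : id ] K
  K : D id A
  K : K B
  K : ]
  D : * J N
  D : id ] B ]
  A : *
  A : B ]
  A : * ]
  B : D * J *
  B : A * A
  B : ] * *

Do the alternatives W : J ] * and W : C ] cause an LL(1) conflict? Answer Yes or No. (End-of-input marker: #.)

FIRST(J ] *) = { *, id } and FIRST(C ]) = { *, id }.
Both contain *, so the two alternatives are not disjoint — LL(1) conflict.

Yes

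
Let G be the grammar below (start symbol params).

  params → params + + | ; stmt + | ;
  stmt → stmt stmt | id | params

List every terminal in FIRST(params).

{ ; }

From params → params + +: add FIRST(params) = { ; }.
params → ; stmt + contributes {;}.
params → ; contributes {;}.
Union: FIRST(params) = { ; }.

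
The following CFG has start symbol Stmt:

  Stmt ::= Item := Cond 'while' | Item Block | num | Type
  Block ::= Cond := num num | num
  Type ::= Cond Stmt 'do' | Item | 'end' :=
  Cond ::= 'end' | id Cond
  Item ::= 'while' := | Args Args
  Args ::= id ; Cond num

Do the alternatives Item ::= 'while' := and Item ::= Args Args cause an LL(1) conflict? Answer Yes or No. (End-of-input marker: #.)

FIRST('while' :=) = { 'while' } and FIRST(Args Args) = { id }.
The FIRST sets are disjoint and neither alternative is nullable — no conflict.

No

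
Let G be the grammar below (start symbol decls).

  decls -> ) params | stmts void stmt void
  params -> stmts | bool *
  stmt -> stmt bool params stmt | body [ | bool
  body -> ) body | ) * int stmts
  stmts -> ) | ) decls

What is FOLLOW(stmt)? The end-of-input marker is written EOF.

In decls -> stmts void stmt void: add FIRST(void) = { void }.
In stmt -> stmt bool params stmt: add FIRST(bool params stmt) = { bool }.
In stmt -> stmt bool params stmt: stmt is at the end, add FOLLOW(stmt) = { bool, void }.
Union: FOLLOW(stmt) = { bool, void }.

{ bool, void }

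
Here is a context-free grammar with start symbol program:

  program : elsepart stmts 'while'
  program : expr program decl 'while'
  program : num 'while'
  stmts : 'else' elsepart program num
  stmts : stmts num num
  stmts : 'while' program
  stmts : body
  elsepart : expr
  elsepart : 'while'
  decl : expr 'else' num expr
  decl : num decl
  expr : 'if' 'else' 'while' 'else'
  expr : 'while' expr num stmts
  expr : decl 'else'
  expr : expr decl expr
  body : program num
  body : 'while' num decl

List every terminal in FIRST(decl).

From decl : expr 'else' num expr: add FIRST(expr) = { 'if', 'while', num }.
decl : num decl contributes {num}.
Union: FIRST(decl) = { 'if', 'while', num }.

{ 'if', 'while', num }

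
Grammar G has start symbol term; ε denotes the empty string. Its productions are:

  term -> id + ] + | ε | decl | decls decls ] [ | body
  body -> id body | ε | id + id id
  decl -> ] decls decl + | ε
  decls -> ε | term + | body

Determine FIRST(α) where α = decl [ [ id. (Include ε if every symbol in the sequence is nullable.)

{ [, ] }

Add FIRST(decl)\{ε} = { ] }; decl is nullable, continue.
[ is a terminal; add {[} and stop.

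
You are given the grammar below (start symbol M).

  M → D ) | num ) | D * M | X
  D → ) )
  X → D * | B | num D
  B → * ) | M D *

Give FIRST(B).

B → * ) contributes {*}.
From B → M D *: add FIRST(M) = { ), *, num }.
Union: FIRST(B) = { ), *, num }.

{ ), *, num }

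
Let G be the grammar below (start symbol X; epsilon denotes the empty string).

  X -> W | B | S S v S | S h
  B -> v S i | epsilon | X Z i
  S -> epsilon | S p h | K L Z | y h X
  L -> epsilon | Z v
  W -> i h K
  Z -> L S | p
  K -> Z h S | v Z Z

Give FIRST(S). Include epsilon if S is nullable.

{ h, p, v, y, epsilon }

S -> epsilon contributes epsilon.
From S -> S p h: S nullable, take FIRST(S) ∪ {p} = { h, p, v, y }.
From S -> K L Z: add FIRST(K) = { h, p, v, y }.
S -> y h X contributes {y}.
Union: FIRST(S) = { h, p, v, y, epsilon }.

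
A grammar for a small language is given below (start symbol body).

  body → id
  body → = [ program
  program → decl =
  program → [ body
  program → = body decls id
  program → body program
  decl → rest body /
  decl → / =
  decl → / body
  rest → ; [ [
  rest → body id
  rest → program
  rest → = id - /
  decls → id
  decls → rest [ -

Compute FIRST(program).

{ /, ;, =, [, id }

From program → decl =: add FIRST(decl) = { /, ;, =, [, id }.
program → [ body contributes {[}.
program → = body decls id contributes {=}.
From program → body program: add FIRST(body) = { =, id }.
Union: FIRST(program) = { /, ;, =, [, id }.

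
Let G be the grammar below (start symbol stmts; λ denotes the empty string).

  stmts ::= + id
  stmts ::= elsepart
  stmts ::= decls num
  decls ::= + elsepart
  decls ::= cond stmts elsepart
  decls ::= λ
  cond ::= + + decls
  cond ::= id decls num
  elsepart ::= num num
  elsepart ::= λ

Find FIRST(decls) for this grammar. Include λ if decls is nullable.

{ +, id, λ }

decls ::= + elsepart contributes {+}.
From decls ::= cond stmts elsepart: add FIRST(cond) = { +, id }.
decls ::= λ contributes λ.
Union: FIRST(decls) = { +, id, λ }.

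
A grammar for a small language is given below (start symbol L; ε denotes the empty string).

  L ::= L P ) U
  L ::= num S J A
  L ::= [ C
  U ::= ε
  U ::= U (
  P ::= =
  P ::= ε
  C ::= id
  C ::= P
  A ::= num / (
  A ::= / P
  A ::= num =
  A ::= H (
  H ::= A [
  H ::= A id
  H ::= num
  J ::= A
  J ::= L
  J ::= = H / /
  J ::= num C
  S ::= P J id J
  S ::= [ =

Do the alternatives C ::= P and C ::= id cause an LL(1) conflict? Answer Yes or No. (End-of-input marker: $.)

FIRST(P) = { =, ε } and FIRST(id) = { id }.
The first alternative is nullable and FOLLOW(C) = { $, ), /, =, [, id, num } shares id with FIRST of the second — conflict.

Yes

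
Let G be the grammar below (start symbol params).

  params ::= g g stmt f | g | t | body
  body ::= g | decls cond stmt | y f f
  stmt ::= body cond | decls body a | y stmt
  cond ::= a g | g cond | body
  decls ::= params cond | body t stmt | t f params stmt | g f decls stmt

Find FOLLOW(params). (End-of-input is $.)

{ $, a, g, t, y }

params is the start symbol, so $ ∈ FOLLOW(params).
In decls ::= params cond: add FIRST(cond) = { a, g, t, y }.
In decls ::= t f params stmt: add FIRST(stmt) = { g, t, y }.
Union: FOLLOW(params) = { $, a, g, t, y }.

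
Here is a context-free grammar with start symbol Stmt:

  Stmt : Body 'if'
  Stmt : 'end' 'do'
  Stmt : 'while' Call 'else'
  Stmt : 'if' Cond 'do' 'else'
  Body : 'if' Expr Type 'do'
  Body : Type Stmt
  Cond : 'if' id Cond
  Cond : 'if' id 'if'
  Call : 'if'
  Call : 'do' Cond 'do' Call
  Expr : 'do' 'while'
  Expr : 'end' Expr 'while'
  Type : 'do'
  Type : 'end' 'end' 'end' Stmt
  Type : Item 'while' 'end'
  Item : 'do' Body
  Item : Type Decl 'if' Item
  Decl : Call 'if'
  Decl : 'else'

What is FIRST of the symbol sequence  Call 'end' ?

{ 'do', 'if' }

Add FIRST(Call) = { 'do', 'if' }; Call is not nullable, stop.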